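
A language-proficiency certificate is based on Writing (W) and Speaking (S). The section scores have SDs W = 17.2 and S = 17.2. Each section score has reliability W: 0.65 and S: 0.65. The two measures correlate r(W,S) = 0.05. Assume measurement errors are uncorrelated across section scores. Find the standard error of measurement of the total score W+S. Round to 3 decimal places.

Var(total) = 591.68 + 29.584 = 621.264.
True-score variance = 384.592 + 29.584 = 414.176, so reliability = 0.6667.
Error variance = 621.264 − 414.176 = 207.088; SEM = √207.088 = 14.391.

14.391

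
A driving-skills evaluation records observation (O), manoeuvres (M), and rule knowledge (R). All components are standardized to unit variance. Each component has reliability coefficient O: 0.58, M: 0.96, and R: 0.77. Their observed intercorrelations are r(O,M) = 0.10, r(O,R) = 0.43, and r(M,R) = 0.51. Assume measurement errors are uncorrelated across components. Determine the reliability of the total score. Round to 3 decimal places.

0.864

Var(O+M+R) = 3 + 2·[0.10 + 0.43 + 0.51] = 3 + 2.08 = 5.08.
With uncorrelated errors the cross-covariances are all true-score covariance, so they carry over unchanged; only the diagonal terms shrink to ρᵢσᵢ².
True-score variance = [0.58 + 0.96 + 0.77] + 2.08 = 2.31 + 2.08 = 4.39.
Reliability = 4.39 / 5.08 = 0.864.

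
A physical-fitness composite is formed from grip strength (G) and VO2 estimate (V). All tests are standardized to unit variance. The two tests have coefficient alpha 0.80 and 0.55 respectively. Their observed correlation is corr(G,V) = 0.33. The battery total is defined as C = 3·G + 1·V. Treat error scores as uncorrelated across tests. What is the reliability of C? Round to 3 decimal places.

0.812

Var(C) = 3² + 1 + 2·[3·0.33] = 10 + 1.98 = 11.98.
Because errors are independent across components, Cov(Tᵢ,Tⱼ) = Cov(Xᵢ,Xⱼ); the off-diagonal part of the true-score variance is the same as above.
True-score variance = [3²·0.80 + 0.55] + 1.98 = 7.75 + 1.98 = 9.73.
Reliability = 9.73 / 11.98 = 0.812.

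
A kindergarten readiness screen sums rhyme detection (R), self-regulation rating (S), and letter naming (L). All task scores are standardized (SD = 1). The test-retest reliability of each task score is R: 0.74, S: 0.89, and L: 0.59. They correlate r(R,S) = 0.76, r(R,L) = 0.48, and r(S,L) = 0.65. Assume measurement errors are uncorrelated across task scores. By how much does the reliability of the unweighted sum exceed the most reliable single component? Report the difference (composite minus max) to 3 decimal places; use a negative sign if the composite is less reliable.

Var(sum) = 3 + 3.78 = 6.78; true-score variance = 2.22 + 3.78 = 6; composite reliability = 0.8850.
Max component reliability = 0.8900.
Difference = 0.8850 − 0.8900 = -0.005.

-0.005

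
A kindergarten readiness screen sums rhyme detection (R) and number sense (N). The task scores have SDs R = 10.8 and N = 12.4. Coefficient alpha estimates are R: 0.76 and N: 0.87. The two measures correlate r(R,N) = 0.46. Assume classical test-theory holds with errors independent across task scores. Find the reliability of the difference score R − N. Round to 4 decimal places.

Var(R−N) = 10.8² + 12.4² − 2·10.8·12.4·0.46 = 270.4 − 123.206 = 147.194.
Under uncorrelated errors the observed covariances equal the true-score covariances, so only the own-variance terms attenuate.
True-score variance = [10.8²·0.76 + 12.4²·0.87] − 123.206 = 222.418 − 123.206 = 99.2112.
Reliability = 99.2112 / 147.194 = 0.6740.

0.6740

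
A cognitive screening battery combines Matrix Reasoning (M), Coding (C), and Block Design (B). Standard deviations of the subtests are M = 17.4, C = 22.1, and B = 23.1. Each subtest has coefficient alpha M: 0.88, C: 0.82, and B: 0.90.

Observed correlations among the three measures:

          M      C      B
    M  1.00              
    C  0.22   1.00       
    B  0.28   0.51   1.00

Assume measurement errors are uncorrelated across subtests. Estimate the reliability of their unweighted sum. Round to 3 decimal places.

0.921

Var(M+C+B) = 17.4² + 22.1² + 23.1² + 2·[17.4·22.1·0.22 + 17.4·23.1·0.28 + 22.1·23.1·0.51] = 1324.78 + 915.004 = 2239.78.
Under uncorrelated errors the observed covariances equal the true-score covariances, so only the own-variance terms attenuate.
True-score variance = [17.4²·0.88 + 22.1²·0.82 + 23.1²·0.90] + 915.004 = 1147.17 + 915.004 = 2062.18.
Reliability = 2062.18 / 2239.78 = 0.921.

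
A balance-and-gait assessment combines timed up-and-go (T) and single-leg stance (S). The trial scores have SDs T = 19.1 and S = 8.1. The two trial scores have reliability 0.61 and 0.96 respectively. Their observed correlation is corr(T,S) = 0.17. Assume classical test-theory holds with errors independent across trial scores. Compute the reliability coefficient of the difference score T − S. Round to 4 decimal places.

0.6165

Var(T−S) = 19.1² + 8.1² − 2·19.1·8.1·0.17 = 430.42 − 52.6014 = 377.819.
Under uncorrelated errors the observed covariances equal the true-score covariances, so only the own-variance terms attenuate.
True-score variance = [19.1²·0.61 + 8.1²·0.96] − 52.6014 = 285.52 − 52.6014 = 232.918.
Reliability = 232.918 / 377.819 = 0.6165.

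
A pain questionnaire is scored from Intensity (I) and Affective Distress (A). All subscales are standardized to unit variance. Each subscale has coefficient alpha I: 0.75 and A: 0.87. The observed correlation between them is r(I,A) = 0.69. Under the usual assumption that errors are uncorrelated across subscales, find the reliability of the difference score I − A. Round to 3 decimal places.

0.387

Var(I−A) = 1 + 1 − 2·0.69 = 2 − 1.38 = 0.62.
Because errors are independent across components, Cov(Tᵢ,Tⱼ) = Cov(Xᵢ,Xⱼ); the off-diagonal part of the true-score variance is the same as above.
True-score variance = [0.75 + 0.87] − 1.38 = 1.62 − 1.38 = 0.24.
Reliability = 0.24 / 0.62 = 0.387.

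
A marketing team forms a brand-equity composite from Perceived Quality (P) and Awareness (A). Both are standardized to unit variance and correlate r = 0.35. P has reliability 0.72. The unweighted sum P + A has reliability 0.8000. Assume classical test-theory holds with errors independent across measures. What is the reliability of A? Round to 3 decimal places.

0.740

Var(P+A) = 2 + 2·0.35 = 2.700.
True-score variance = ρ_P + ρ_A + 2·0.35, so 0.8000 = (0.72 + ρ_A + 0.70) / 2.700.
ρ_A = 0.8000·2.700 − 0.72 − 0.70 = 0.740.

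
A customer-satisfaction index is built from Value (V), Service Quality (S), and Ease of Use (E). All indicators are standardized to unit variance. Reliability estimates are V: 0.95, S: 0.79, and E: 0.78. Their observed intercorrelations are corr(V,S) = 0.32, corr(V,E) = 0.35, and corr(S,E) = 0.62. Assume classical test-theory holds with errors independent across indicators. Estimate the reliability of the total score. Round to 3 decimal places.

Var(V+S+E) = 3 + 2·[0.32 + 0.35 + 0.62] = 3 + 2.58 = 5.58.
Because errors are independent across components, Cov(Tᵢ,Tⱼ) = Cov(Xᵢ,Xⱼ); the off-diagonal part of the true-score variance is the same as above.
True-score variance = [0.95 + 0.79 + 0.78] + 2.58 = 2.52 + 2.58 = 5.1.
Reliability = 5.1 / 5.58 = 0.914.

0.914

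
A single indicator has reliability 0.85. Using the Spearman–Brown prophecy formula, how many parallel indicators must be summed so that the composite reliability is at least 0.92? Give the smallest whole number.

3

k ≥ ρ*(1−ρ₁)/(ρ₁(1−ρ*)) = 0.92·0.15 / (0.85·0.08) = 2.029.
Smallest integer k = 3.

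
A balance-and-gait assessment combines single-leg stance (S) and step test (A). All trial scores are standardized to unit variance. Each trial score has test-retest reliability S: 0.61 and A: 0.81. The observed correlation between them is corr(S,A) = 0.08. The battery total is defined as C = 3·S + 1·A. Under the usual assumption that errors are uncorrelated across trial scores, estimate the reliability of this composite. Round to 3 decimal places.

0.647

Var(C) = 3² + 1 + 2·[3·0.08] = 10 + 0.48 = 10.48.
With uncorrelated errors the cross-covariances are all true-score covariance, so they carry over unchanged; only the diagonal terms shrink to ρᵢσᵢ².
True-score variance = [3²·0.61 + 0.81] + 0.48 = 6.3 + 0.48 = 6.78.
Reliability = 6.78 / 10.48 = 0.647.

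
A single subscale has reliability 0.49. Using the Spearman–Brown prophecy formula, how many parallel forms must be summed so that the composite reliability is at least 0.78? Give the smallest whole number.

4

k ≥ ρ*(1−ρ₁)/(ρ₁(1−ρ*)) = 0.78·0.51 / (0.49·0.22) = 3.690.
Smallest integer k = 4.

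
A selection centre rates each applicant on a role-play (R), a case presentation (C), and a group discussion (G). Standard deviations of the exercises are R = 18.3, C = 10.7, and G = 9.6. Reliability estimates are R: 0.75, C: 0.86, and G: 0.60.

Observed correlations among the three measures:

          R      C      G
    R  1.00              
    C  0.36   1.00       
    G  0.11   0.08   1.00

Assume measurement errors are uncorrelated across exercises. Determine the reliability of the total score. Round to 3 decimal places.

Var(R+C+G) = 18.3² + 10.7² + 9.6² + 2·[18.3·10.7·0.36 + 18.3·9.6·0.11 + 10.7·9.6·0.08] = 541.54 + 196.068 = 737.608.
With uncorrelated errors the cross-covariances are all true-score covariance, so they carry over unchanged; only the diagonal terms shrink to ρᵢσᵢ².
True-score variance = [18.3²·0.75 + 10.7²·0.86 + 9.6²·0.60] + 196.068 = 404.925 + 196.068 = 600.993.
Reliability = 600.993 / 737.608 = 0.815.

0.815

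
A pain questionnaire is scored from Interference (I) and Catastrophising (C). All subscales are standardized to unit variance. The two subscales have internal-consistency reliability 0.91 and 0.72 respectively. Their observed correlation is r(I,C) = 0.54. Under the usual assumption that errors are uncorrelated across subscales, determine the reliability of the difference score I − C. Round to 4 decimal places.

0.5978

Var(I−C) = 1 + 1 − 2·0.54 = 2 − 1.08 = 0.92.
With uncorrelated errors the cross-covariances are all true-score covariance, so they carry over unchanged; only the diagonal terms shrink to ρᵢσᵢ².
True-score variance = [0.91 + 0.72] − 1.08 = 1.63 − 1.08 = 0.55.
Reliability = 0.55 / 0.92 = 0.5978.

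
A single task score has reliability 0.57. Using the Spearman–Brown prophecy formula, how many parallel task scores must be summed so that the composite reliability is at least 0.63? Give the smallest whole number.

2

k ≥ ρ*(1−ρ₁)/(ρ₁(1−ρ*)) = 0.63·0.43 / (0.57·0.37) = 1.284.
Smallest integer k = 2.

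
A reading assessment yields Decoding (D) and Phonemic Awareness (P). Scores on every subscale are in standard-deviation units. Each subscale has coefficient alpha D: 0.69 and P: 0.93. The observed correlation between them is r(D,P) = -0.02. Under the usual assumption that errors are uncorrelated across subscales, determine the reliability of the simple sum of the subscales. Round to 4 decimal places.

Var(D+P) = 2 + 2·[(-0.02)] = 2 − 0.04 = 1.96.
Under uncorrelated errors the observed covariances equal the true-score covariances, so only the own-variance terms attenuate.
True-score variance = [0.69 + 0.93] − 0.04 = 1.62 − 0.04 = 1.58.
Reliability = 1.58 / 1.96 = 0.8061.

0.8061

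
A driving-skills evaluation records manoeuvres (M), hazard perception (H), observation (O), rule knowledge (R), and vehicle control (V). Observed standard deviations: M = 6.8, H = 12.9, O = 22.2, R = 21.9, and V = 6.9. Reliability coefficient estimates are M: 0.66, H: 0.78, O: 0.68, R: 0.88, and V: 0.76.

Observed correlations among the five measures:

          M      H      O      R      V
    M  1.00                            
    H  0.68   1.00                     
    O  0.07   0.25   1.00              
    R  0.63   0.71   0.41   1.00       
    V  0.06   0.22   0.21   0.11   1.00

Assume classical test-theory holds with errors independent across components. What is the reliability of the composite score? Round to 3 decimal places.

0.895

Var(M+H+O+R+V) = 6.8² + 12.9² + 22.2² + 21.9² + 6.9² + 2·[6.8·12.9·0.68 + 6.8·22.2·0.07 + 6.8·21.9·0.63 + 6.8·6.9·0.06 + 12.9·22.2·0.25 + 12.9·21.9·0.71 + 12.9·6.9·0.22 + 22.2·21.9·0.41 + 22.2·6.9·0.21 + 21.9·6.9·0.11] = 1232.71 + 1413.47 = 2646.18.
Under uncorrelated errors the observed covariances equal the true-score covariances, so only the own-variance terms attenuate.
True-score variance = [6.8²·0.66 + 12.9²·0.78 + 22.2²·0.68 + 21.9²·0.88 + 6.9²·0.76] + 1413.47 = 953.69 + 1413.47 = 2367.16.
Reliability = 2367.16 / 2646.18 = 0.895.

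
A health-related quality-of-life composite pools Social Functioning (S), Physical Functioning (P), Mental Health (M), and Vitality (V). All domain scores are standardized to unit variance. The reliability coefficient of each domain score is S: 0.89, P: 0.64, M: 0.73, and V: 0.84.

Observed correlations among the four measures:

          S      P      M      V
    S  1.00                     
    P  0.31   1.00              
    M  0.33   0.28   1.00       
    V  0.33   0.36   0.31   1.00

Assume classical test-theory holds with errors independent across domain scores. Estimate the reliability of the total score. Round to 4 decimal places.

Var(S+P+M+V) = 4 + 2·[0.31 + 0.33 + 0.33 + 0.28 + 0.36 + 0.31] = 4 + 3.84 = 7.84.
Because errors are independent across components, Cov(Tᵢ,Tⱼ) = Cov(Xᵢ,Xⱼ); the off-diagonal part of the true-score variance is the same as above.
True-score variance = [0.89 + 0.64 + 0.73 + 0.84] + 3.84 = 3.1 + 3.84 = 6.94.
Reliability = 6.94 / 7.84 = 0.8852.

0.8852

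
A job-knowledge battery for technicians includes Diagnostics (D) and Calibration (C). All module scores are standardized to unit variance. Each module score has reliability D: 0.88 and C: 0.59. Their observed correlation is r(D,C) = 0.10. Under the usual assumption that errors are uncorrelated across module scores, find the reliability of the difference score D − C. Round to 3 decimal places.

Var(D−C) = 1 + 1 − 2·0.10 = 2 − 0.2 = 1.8.
With uncorrelated errors the cross-covariances are all true-score covariance, so they carry over unchanged; only the diagonal terms shrink to ρᵢσᵢ².
True-score variance = [0.88 + 0.59] − 0.2 = 1.47 − 0.2 = 1.27.
Reliability = 1.27 / 1.8 = 0.706.

0.706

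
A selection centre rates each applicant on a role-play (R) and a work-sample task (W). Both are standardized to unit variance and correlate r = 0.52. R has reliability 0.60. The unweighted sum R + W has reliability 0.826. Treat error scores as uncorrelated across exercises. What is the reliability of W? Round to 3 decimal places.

0.871

Var(R+W) = 2 + 2·0.52 = 3.040.
True-score variance = ρ_R + ρ_W + 2·0.52, so 0.826 = (0.60 + ρ_W + 1.04) / 3.040.
ρ_W = 0.826·3.040 − 0.60 − 1.04 = 0.871.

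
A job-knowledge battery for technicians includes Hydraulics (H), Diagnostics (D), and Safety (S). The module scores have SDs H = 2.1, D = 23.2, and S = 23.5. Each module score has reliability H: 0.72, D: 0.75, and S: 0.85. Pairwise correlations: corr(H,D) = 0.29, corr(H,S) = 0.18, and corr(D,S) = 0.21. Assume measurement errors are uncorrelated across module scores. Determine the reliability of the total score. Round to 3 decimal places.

Var(H+D+S) = 2.1² + 23.2² + 23.5² + 2·[2.1·23.2·0.29 + 2.1·23.5·0.18 + 23.2·23.5·0.21] = 1094.9 + 275.008 = 1369.91.
Under uncorrelated errors the observed covariances equal the true-score covariances, so only the own-variance terms attenuate.
True-score variance = [2.1²·0.72 + 23.2²·0.75 + 23.5²·0.85] + 275.008 = 876.268 + 275.008 = 1151.28.
Reliability = 1151.28 / 1369.91 = 0.840.

0.840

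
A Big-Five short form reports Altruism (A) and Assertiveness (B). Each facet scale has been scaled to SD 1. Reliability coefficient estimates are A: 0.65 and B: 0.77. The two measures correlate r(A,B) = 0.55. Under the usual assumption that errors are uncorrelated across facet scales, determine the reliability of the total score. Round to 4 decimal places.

Var(A+B) = 2 + 2·[0.55] = 2 + 1.1 = 3.1.
With uncorrelated errors the cross-covariances are all true-score covariance, so they carry over unchanged; only the diagonal terms shrink to ρᵢσᵢ².
True-score variance = [0.65 + 0.77] + 1.1 = 1.42 + 1.1 = 2.52.
Reliability = 2.52 / 3.1 = 0.8129.

0.8129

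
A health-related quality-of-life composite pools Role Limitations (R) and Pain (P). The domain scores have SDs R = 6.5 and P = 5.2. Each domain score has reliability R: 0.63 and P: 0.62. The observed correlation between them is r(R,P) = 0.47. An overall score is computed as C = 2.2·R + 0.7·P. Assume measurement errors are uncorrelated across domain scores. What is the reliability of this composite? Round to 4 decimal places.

0.6974

Var(C) = 2.2²·6.5² + 0.7²·5.2² + 2·[1.54·6.5·5.2·0.47] = 217.74 + 48.9289 = 266.668.
With uncorrelated errors the cross-covariances are all true-score covariance, so they carry over unchanged; only the diagonal terms shrink to ρᵢσᵢ².
True-score variance = [2.2²·6.5²·0.63 + 0.7²·5.2²·0.62] + 48.9289 = 137.043 + 48.9289 = 185.972.
Reliability = 185.972 / 266.668 = 0.6974.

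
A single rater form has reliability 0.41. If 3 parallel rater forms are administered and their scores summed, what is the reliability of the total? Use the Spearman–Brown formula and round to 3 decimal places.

0.676

ρ_k = kρ / (1 + (k−1)ρ) = 3·0.41 / (1 + 2·0.41) = 1.230 / 1.820 = 0.676.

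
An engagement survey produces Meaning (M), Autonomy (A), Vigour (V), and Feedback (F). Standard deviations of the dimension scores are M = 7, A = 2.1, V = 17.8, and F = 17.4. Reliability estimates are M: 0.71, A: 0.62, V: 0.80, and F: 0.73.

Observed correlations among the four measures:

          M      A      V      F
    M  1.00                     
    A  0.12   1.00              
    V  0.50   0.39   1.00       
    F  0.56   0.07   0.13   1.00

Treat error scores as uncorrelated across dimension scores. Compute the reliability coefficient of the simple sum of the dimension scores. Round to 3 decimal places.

Var(M+A+V+F) = 7² + 2.1² + 17.8² + 17.4² + 2·[7·2.1·0.12 + 7·17.8·0.50 + 7·17.4·0.56 + 2.1·17.8·0.39 + 2.1·17.4·0.07 + 17.8·17.4·0.13] = 673.01 + 379.343 = 1052.35.
Under uncorrelated errors the observed covariances equal the true-score covariances, so only the own-variance terms attenuate.
True-score variance = [7²·0.71 + 2.1²·0.62 + 17.8²·0.80 + 17.4²·0.73] + 379.343 = 512.011 + 379.343 = 891.354.
Reliability = 891.354 / 1052.35 = 0.847.

0.847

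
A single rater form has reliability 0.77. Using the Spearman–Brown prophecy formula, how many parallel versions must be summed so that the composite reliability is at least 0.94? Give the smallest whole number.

5

k ≥ ρ*(1−ρ₁)/(ρ₁(1−ρ*)) = 0.94·0.23 / (0.77·0.06) = 4.680.
Smallest integer k = 5.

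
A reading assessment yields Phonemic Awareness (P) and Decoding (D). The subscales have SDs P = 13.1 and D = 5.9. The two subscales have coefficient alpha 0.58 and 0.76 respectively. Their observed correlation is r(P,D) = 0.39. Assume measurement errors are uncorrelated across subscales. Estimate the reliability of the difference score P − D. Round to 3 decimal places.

Var(P−D) = 13.1² + 5.9² − 2·13.1·5.9·0.39 = 206.42 − 60.2862 = 146.134.
Because errors are independent across components, Cov(Tᵢ,Tⱼ) = Cov(Xᵢ,Xⱼ); the off-diagonal part of the true-score variance is the same as above.
True-score variance = [13.1²·0.58 + 5.9²·0.76] − 60.2862 = 125.989 − 60.2862 = 65.7032.
Reliability = 65.7032 / 146.134 = 0.450.

0.450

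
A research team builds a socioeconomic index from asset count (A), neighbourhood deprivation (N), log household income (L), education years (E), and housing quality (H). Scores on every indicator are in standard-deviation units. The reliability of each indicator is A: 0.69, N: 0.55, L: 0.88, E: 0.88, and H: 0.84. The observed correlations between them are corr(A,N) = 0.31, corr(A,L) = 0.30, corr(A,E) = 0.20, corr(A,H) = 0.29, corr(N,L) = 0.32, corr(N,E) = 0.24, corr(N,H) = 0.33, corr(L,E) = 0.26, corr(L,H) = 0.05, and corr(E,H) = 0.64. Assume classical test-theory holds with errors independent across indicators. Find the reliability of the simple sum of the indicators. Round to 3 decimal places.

Var(A+N+L+E+H) = 5 + 2·[0.31 + 0.30 + 0.20 + 0.29 + 0.32 + 0.24 + 0.33 + 0.26 + 0.05 + 0.64] = 5 + 5.88 = 10.88.
Under uncorrelated errors the observed covariances equal the true-score covariances, so only the own-variance terms attenuate.
True-score variance = [0.69 + 0.55 + 0.88 + 0.88 + 0.84] + 5.88 = 3.84 + 5.88 = 9.72.
Reliability = 9.72 / 10.88 = 0.893.

0.893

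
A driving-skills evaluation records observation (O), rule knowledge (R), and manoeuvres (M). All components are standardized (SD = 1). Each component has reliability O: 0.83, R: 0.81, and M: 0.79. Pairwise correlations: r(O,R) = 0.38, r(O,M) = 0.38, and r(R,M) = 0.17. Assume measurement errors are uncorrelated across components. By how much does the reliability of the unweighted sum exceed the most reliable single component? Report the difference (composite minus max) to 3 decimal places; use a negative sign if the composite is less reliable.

Var(sum) = 3 + 1.86 = 4.86; true-score variance = 2.43 + 1.86 = 4.29; composite reliability = 0.8827.
Max component reliability = 0.8300.
Difference = 0.8827 − 0.8300 = 0.053.

0.053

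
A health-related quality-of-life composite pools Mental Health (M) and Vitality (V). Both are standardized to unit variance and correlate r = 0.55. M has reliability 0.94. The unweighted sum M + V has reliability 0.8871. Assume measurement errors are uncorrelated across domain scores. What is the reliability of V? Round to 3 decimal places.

0.710

Var(M+V) = 2 + 2·0.55 = 3.100.
True-score variance = ρ_M + ρ_V + 2·0.55, so 0.8871 = (0.94 + ρ_V + 1.10) / 3.100.
ρ_V = 0.8871·3.100 − 0.94 − 1.10 = 0.710.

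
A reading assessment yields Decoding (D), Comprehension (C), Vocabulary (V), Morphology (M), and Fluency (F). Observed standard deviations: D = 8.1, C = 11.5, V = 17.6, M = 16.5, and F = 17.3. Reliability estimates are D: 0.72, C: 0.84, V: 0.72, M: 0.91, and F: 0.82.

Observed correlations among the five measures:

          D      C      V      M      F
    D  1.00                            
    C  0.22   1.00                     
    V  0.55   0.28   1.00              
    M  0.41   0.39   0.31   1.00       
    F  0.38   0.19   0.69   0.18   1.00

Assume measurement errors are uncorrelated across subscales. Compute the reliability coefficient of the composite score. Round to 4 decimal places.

0.9192

Var(D+C+V+M+F) = 8.1² + 11.5² + 17.6² + 16.5² + 17.3² + 2·[8.1·11.5·0.22 + 8.1·17.6·0.55 + 8.1·16.5·0.41 + 8.1·17.3·0.38 + 11.5·17.6·0.28 + 11.5·16.5·0.39 + 11.5·17.3·0.19 + 17.6·16.5·0.31 + 17.6·17.3·0.69 + 16.5·17.3·0.18] = 1079.16 + 1453.84 = 2533.
Because errors are independent across components, Cov(Tᵢ,Tⱼ) = Cov(Xᵢ,Xⱼ); the off-diagonal part of the true-score variance is the same as above.
True-score variance = [8.1²·0.72 + 11.5²·0.84 + 17.6²·0.72 + 16.5²·0.91 + 17.3²·0.82] + 1453.84 = 874.522 + 1453.84 = 2328.36.
Reliability = 2328.36 / 2533 = 0.9192.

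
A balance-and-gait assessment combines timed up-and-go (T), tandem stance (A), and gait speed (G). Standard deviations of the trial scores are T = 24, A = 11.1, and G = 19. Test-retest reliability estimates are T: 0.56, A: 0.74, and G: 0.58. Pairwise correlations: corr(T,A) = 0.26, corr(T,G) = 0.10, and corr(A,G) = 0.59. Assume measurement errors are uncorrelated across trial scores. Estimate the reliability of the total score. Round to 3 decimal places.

Var(T+A+G) = 24² + 11.1² + 19² + 2·[24·11.1·0.26 + 24·19·0.10 + 11.1·19·0.59] = 1060.21 + 478.59 = 1538.8.
Under uncorrelated errors the observed covariances equal the true-score covariances, so only the own-variance terms attenuate.
True-score variance = [24²·0.56 + 11.1²·0.74 + 19²·0.58] + 478.59 = 623.115 + 478.59 = 1101.71.
Reliability = 1101.71 / 1538.8 = 0.716.

0.716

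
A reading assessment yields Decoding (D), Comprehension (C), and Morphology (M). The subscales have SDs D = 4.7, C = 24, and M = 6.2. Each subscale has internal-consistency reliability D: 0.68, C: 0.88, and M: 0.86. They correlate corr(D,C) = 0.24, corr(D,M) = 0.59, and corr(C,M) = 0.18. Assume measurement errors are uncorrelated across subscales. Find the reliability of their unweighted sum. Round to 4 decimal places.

0.8952

Var(D+C+M) = 4.7² + 24² + 6.2² + 2·[4.7·24·0.24 + 4.7·6.2·0.59 + 24·6.2·0.18] = 636.53 + 142.097 = 778.627.
Under uncorrelated errors the observed covariances equal the true-score covariances, so only the own-variance terms attenuate.
True-score variance = [4.7²·0.68 + 24²·0.88 + 6.2²·0.86] + 142.097 = 554.96 + 142.097 = 697.057.
Reliability = 697.057 / 778.627 = 0.8952.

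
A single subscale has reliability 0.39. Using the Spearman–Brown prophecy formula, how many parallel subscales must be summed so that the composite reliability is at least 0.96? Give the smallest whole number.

38

k ≥ ρ*(1−ρ₁)/(ρ₁(1−ρ*)) = 0.96·0.61 / (0.39·0.04) = 37.538.
Smallest integer k = 38.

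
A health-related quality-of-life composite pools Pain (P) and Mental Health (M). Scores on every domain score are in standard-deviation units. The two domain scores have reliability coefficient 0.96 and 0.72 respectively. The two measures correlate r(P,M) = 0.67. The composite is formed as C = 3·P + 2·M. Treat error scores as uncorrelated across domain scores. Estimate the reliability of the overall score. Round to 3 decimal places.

Var(C) = 3² + 2² + 2·[6·0.67] = 13 + 8.04 = 21.04.
Under uncorrelated errors the observed covariances equal the true-score covariances, so only the own-variance terms attenuate.
True-score variance = [3²·0.96 + 2²·0.72] + 8.04 = 11.52 + 8.04 = 19.56.
Reliability = 19.56 / 21.04 = 0.930.

0.930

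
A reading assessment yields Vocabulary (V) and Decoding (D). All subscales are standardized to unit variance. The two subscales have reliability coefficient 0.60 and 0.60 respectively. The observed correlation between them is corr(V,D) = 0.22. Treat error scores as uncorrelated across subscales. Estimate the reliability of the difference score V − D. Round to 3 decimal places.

Var(V−D) = 1 + 1 − 2·0.22 = 2 − 0.44 = 1.56.
Because errors are independent across components, Cov(Tᵢ,Tⱼ) = Cov(Xᵢ,Xⱼ); the off-diagonal part of the true-score variance is the same as above.
True-score variance = [0.60 + 0.60] − 0.44 = 1.2 − 0.44 = 0.76.
Reliability = 0.76 / 1.56 = 0.487.

0.487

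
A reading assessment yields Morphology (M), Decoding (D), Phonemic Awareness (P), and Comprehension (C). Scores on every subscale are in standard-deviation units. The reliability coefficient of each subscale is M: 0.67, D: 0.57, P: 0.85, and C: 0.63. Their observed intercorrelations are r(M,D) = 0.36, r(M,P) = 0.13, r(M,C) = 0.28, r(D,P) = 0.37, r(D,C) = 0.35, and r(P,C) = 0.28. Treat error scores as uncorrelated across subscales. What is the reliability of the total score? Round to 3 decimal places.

Var(M+D+P+C) = 4 + 2·[0.36 + 0.13 + 0.28 + 0.37 + 0.35 + 0.28] = 4 + 3.54 = 7.54.
With uncorrelated errors the cross-covariances are all true-score covariance, so they carry over unchanged; only the diagonal terms shrink to ρᵢσᵢ².
True-score variance = [0.67 + 0.57 + 0.85 + 0.63] + 3.54 = 2.72 + 3.54 = 6.26.
Reliability = 6.26 / 7.54 = 0.830.

0.830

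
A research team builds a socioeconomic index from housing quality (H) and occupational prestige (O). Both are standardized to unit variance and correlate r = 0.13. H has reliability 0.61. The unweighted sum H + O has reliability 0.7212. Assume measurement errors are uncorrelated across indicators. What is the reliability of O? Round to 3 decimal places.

0.760

Var(H+O) = 2 + 2·0.13 = 2.260.
True-score variance = ρ_H + ρ_O + 2·0.13, so 0.7212 = (0.61 + ρ_O + 0.26) / 2.260.
ρ_O = 0.7212·2.260 − 0.61 − 0.26 = 0.760.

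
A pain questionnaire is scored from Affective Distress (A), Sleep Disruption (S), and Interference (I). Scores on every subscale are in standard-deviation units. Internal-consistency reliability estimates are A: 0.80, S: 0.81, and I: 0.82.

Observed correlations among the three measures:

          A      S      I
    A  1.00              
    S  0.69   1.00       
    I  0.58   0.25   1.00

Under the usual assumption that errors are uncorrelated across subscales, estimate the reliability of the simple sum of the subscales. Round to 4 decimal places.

Var(A+S+I) = 3 + 2·[0.69 + 0.58 + 0.25] = 3 + 3.04 = 6.04.
Under uncorrelated errors the observed covariances equal the true-score covariances, so only the own-variance terms attenuate.
True-score variance = [0.80 + 0.81 + 0.82] + 3.04 = 2.43 + 3.04 = 5.47.
Reliability = 5.47 / 6.04 = 0.9056.

0.9056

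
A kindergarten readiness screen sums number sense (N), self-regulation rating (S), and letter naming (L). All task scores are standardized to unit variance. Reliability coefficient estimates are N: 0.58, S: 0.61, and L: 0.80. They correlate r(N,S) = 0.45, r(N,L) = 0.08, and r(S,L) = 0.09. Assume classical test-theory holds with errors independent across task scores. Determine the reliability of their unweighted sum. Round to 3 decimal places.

Var(N+S+L) = 3 + 2·[0.45 + 0.08 + 0.09] = 3 + 1.24 = 4.24.
Under uncorrelated errors the observed covariances equal the true-score covariances, so only the own-variance terms attenuate.
True-score variance = [0.58 + 0.61 + 0.80] + 1.24 = 1.99 + 1.24 = 3.23.
Reliability = 3.23 / 4.24 = 0.762.

0.762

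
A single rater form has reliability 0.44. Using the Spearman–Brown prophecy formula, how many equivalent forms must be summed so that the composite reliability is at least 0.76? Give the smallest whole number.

5

k ≥ ρ*(1−ρ₁)/(ρ₁(1−ρ*)) = 0.76·0.56 / (0.44·0.24) = 4.030.
Smallest integer k = 5.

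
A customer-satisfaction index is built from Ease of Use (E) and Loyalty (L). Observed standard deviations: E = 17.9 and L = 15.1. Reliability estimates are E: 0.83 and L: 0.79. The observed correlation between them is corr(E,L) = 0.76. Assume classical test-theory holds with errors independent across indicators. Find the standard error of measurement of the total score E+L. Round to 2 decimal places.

10.12

Var(total) = 548.42 + 410.841 = 959.261.
True-score variance = 446.068 + 410.841 = 856.909, so reliability = 0.8933.
Error variance = 959.261 − 856.909 = 102.352; SEM = √102.352 = 10.12.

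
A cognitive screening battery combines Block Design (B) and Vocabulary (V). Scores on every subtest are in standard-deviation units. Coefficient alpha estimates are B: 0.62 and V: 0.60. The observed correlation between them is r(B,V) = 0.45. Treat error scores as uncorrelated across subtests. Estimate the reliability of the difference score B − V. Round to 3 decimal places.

Var(B−V) = 1 + 1 − 2·0.45 = 2 − 0.9 = 1.1.
With uncorrelated errors the cross-covariances are all true-score covariance, so they carry over unchanged; only the diagonal terms shrink to ρᵢσᵢ².
True-score variance = [0.62 + 0.60] − 0.9 = 1.22 − 0.9 = 0.32.
Reliability = 0.32 / 1.1 = 0.291.

0.291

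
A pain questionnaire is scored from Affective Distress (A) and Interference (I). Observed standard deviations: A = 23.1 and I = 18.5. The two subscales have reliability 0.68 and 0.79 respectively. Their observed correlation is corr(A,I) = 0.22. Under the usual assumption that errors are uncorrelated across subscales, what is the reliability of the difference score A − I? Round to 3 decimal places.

0.647

Var(A−I) = 23.1² + 18.5² − 2·23.1·18.5·0.22 = 875.86 − 188.034 = 687.826.
Because errors are independent across components, Cov(Tᵢ,Tⱼ) = Cov(Xᵢ,Xⱼ); the off-diagonal part of the true-score variance is the same as above.
True-score variance = [23.1²·0.68 + 18.5²·0.79] − 188.034 = 633.232 − 188.034 = 445.198.
Reliability = 445.198 / 687.826 = 0.647.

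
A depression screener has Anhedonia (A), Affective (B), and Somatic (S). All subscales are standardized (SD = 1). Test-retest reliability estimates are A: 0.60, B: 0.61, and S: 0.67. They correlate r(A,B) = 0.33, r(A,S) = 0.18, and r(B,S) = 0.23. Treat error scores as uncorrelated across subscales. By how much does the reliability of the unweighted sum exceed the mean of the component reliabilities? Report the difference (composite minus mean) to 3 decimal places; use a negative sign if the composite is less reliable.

Var(sum) = 3 + 1.48 = 4.48; true-score variance = 1.88 + 1.48 = 3.36; composite reliability = 0.7500.
Mean component reliability = 0.6267.
Difference = 0.7500 − 0.6267 = 0.123.

0.123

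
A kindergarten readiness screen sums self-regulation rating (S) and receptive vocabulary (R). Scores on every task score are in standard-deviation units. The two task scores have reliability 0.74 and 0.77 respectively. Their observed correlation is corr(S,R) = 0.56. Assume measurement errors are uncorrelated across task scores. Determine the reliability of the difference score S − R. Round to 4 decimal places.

0.4432

Var(S−R) = 1 + 1 − 2·0.56 = 2 − 1.12 = 0.88.
Under uncorrelated errors the observed covariances equal the true-score covariances, so only the own-variance terms attenuate.
True-score variance = [0.74 + 0.77] − 1.12 = 1.51 − 1.12 = 0.39.
Reliability = 0.39 / 0.88 = 0.4432.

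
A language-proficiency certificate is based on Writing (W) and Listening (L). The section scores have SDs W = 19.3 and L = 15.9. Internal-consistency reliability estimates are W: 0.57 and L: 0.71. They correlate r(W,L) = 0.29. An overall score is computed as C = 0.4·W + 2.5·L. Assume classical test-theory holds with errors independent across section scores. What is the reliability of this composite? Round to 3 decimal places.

Var(C) = 0.4²·19.3² + 2.5²·15.9² + 2·[19.3·15.9·0.29] = 1639.66 + 177.985 = 1817.65.
Because errors are independent across components, Cov(Tᵢ,Tⱼ) = Cov(Xᵢ,Xⱼ); the off-diagonal part of the true-score variance is the same as above.
True-score variance = [0.4²·19.3²·0.57 + 2.5²·15.9²·0.71] + 177.985 = 1155.82 + 177.985 = 1333.8.
Reliability = 1333.8 / 1817.65 = 0.734.

0.734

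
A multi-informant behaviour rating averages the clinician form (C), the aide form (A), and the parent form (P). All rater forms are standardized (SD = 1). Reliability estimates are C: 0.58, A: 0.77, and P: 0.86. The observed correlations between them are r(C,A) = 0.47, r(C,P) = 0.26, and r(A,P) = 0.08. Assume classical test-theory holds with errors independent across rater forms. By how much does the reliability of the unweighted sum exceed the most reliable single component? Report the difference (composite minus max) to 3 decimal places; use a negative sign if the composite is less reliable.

-0.031

Var(sum) = 3 + 1.62 = 4.62; true-score variance = 2.21 + 1.62 = 3.83; composite reliability = 0.8290.
Max component reliability = 0.8600.
Difference = 0.8290 − 0.8600 = -0.031.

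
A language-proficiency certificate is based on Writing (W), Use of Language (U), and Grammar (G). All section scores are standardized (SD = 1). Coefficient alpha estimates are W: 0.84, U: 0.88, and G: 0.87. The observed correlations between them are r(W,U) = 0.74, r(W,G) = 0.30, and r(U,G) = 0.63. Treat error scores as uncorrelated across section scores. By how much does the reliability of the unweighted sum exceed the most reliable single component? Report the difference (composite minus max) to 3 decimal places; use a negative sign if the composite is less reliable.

Var(sum) = 3 + 3.34 = 6.34; true-score variance = 2.59 + 3.34 = 5.93; composite reliability = 0.9353.
Max component reliability = 0.8800.
Difference = 0.9353 − 0.8800 = 0.055.

0.055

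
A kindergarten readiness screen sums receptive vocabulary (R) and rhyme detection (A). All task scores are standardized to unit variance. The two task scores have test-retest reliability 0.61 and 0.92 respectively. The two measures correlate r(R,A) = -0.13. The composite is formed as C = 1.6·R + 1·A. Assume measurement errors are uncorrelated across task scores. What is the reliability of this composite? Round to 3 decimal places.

0.657

Var(C) = 1.6² + 1 + 2·[1.6·(-0.13)] = 3.56 − 0.416 = 3.144.
Under uncorrelated errors the observed covariances equal the true-score covariances, so only the own-variance terms attenuate.
True-score variance = [1.6²·0.61 + 0.92] − 0.416 = 2.4816 − 0.416 = 2.0656.
Reliability = 2.0656 / 3.144 = 0.657.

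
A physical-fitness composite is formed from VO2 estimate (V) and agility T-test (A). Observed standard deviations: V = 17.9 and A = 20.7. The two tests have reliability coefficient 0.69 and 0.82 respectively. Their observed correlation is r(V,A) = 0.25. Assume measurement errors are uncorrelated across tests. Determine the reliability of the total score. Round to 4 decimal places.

0.8111

Var(V+A) = 17.9² + 20.7² + 2·[17.9·20.7·0.25] = 748.9 + 185.265 = 934.165.
With uncorrelated errors the cross-covariances are all true-score covariance, so they carry over unchanged; only the diagonal terms shrink to ρᵢσᵢ².
True-score variance = [17.9²·0.69 + 20.7²·0.82] + 185.265 = 572.445 + 185.265 = 757.71.
Reliability = 757.71 / 934.165 = 0.8111.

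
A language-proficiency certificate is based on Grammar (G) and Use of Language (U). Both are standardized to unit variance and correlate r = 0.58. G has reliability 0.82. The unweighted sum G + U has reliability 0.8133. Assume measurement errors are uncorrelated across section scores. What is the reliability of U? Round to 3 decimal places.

0.590

Var(G+U) = 2 + 2·0.58 = 3.160.
True-score variance = ρ_G + ρ_U + 2·0.58, so 0.8133 = (0.82 + ρ_U + 1.16) / 3.160.
ρ_U = 0.8133·3.160 − 0.82 − 1.16 = 0.590.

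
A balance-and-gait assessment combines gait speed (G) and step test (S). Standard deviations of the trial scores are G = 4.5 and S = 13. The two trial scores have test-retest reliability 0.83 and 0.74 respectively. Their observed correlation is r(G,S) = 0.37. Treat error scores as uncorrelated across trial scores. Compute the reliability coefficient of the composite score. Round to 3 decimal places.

0.796

Var(G+S) = 4.5² + 13² + 2·[4.5·13·0.37] = 189.25 + 43.29 = 232.54.
Because errors are independent across components, Cov(Tᵢ,Tⱼ) = Cov(Xᵢ,Xⱼ); the off-diagonal part of the true-score variance is the same as above.
True-score variance = [4.5²·0.83 + 13²·0.74] + 43.29 = 141.868 + 43.29 = 185.157.
Reliability = 185.157 / 232.54 = 0.796.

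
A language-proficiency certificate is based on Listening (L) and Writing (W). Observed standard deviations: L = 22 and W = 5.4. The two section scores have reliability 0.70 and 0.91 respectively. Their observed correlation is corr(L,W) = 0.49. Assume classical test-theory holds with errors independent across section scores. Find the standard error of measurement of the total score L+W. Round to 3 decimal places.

12.158

Var(total) = 513.16 + 116.424 = 629.584.
True-score variance = 365.336 + 116.424 = 481.76, so reliability = 0.7652.
Error variance = 629.584 − 481.76 = 147.824; SEM = √147.824 = 12.158.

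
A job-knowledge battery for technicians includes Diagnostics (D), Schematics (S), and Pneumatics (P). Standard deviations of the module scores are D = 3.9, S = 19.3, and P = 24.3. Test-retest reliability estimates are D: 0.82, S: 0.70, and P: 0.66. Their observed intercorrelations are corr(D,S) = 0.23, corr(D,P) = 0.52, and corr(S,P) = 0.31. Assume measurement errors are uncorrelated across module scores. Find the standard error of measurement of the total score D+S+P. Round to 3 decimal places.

17.755

Var(total) = 978.19 + 423.959 = 1402.15.
True-score variance = 662.939 + 423.959 = 1086.9, so reliability = 0.7752.
Error variance = 1402.15 − 1086.9 = 315.251; SEM = √315.251 = 17.755.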